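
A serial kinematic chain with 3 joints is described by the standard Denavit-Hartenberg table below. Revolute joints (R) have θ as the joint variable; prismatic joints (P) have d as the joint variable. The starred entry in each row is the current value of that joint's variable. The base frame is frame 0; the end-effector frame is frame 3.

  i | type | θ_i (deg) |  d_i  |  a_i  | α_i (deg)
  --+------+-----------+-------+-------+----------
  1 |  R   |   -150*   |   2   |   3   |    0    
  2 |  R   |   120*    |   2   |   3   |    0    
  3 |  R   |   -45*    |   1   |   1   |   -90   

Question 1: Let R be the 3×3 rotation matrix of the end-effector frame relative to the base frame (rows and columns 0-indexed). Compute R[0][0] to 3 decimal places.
0.259

End-effector x-axis (col 0 of R) = (0.2588,-0.9659,0.0000)
R[0][0] = 0.2588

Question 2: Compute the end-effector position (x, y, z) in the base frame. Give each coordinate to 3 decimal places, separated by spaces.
0.259 -3.966 5.000

after link 1: o_1 = (-2.5981, -1.5000, 2.0000)
after link 2: o_2 = (-0.0000, -3.0000, 4.0000)
after link 3: o_3 = (0.2588, -3.9659, 5.0000)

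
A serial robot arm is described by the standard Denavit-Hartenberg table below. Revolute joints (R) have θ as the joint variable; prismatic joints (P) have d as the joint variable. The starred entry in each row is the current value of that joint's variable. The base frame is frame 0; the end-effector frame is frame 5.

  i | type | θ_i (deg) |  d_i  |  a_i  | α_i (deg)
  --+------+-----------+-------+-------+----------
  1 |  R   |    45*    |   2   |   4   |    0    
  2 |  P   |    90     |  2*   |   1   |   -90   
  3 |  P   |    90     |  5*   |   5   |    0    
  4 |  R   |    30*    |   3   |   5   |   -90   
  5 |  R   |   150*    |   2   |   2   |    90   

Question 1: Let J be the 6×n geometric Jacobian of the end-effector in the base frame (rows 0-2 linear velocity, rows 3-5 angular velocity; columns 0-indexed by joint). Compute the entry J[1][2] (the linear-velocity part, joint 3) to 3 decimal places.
-0.707

prismatic axis z_2 = (-0.7071,-0.7071,0.0000)
J_v[:, 2] = z_2; J_ω[:, 2] = (0,0,0)
entry J[1][2] = -0.7071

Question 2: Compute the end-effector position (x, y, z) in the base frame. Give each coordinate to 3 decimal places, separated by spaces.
after link 1: o_1 = (2.8284, 2.8284, 2.0000)
after link 2: o_2 = (2.1213, 3.5355, 4.0000)
after link 3: o_3 = (-1.4142, 0.0000, -1.0000)
after link 4: o_4 = (-1.7678, -3.8891, -5.3301)
after link 5: o_5 = (-0.4483, -3.7944, -2.8301)

-0.448 -3.794 -2.830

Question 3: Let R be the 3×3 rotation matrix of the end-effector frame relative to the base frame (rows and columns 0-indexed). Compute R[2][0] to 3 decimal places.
End-effector x-axis (col 0 of R) = (0.0474,0.6597,0.7500)
R[2][0] = 0.7500

0.750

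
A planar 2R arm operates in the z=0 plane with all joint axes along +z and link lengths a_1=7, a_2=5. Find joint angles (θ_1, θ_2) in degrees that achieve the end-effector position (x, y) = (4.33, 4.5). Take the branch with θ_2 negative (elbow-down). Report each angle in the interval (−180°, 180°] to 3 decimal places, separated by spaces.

90.001 -120.001

cos θ_2 = (38.9989−7²−5²)/(2·7·5) = -0.5000; θ_2 = -120.0010° (elbow-down)
β = atan2(4.5000,4.3300) = 46.1030°; ψ = atan2(-4.3301,4.4999) = -43.8981°
θ_1 = β − ψ = 90.0010°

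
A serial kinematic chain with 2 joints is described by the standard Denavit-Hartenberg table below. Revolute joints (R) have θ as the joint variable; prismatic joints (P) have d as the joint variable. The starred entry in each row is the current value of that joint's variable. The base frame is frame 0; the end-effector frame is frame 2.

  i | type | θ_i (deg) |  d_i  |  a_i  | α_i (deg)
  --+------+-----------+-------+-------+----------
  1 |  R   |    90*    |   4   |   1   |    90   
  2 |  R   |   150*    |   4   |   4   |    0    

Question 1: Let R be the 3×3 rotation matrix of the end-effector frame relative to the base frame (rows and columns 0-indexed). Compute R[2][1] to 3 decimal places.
-0.866

End-effector y-axis (col 1 of R) = (0.0000,-0.5000,-0.8660)
R[2][1] = -0.8660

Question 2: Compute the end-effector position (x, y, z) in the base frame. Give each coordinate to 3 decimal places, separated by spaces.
after link 1: o_1 = (0.0000, 1.0000, 4.0000)
after link 2: o_2 = (4.0000, -2.4641, 6.0000)

4.000 -2.464 6.000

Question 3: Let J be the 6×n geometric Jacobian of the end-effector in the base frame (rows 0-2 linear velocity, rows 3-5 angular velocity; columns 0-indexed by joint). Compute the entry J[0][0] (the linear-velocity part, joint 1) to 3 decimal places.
2.464

axis z_0 = ẑ; lever o_n−o_0 = (4.0000,-2.4641,6.0000)
cross product → J_v[:, 0] = (2.4641,4.0000,-0.0000)
J_ω[:, 0] = z_0
entry J[0][0] = 2.4641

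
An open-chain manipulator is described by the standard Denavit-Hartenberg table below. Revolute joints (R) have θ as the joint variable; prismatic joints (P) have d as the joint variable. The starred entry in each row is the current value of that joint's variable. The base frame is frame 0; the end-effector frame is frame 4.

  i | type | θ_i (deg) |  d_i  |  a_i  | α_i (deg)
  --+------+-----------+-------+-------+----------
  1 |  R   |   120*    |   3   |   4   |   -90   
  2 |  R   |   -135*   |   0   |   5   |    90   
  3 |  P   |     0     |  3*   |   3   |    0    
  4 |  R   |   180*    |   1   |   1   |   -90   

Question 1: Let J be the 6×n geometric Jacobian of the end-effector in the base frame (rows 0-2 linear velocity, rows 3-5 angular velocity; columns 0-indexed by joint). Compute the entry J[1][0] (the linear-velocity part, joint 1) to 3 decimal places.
axis z_0 = ẑ; lever o_n−o_0 = (1.8891,-3.2720,5.1213)
cross product → J_v[:, 0] = (3.2720,1.8891,-0.0000)
J_ω[:, 0] = z_0
entry J[1][0] = 1.8891

1.889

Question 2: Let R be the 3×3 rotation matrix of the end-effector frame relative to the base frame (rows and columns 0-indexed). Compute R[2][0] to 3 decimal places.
-0.707

End-effector x-axis (col 0 of R) = (-0.3536,0.6124,-0.7071)
R[2][0] = -0.7071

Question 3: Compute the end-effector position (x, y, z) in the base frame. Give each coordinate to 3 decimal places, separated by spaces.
1.889 -3.272 5.121

after link 1: o_1 = (-2.0000, 3.4641, 3.0000)
after link 2: o_2 = (-0.2322, 0.4022, 6.5355)
after link 3: o_3 = (1.8891, -3.2720, 6.5355)
after link 4: o_4 = (1.8891, -3.2720, 5.1213)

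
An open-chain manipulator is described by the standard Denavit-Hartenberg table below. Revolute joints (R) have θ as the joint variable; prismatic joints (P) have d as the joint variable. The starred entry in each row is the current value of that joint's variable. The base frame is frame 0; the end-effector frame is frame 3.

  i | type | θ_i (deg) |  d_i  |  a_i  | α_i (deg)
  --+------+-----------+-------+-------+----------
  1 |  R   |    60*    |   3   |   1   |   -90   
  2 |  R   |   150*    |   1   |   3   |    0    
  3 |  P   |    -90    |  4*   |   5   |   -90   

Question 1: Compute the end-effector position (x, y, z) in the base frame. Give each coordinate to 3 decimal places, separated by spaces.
after link 1: o_1 = (0.5000, 0.8660, 3.0000)
after link 2: o_2 = (-1.6651, -0.8840, 1.5000)
after link 3: o_3 = (-3.8792, 3.2811, -2.8301)

-3.879 3.281 -2.830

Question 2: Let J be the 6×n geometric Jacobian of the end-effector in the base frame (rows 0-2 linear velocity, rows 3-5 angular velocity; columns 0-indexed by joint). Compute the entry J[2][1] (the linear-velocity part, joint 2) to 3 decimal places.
axis z_1 = (-0.8660,0.5000,0.0000); lever o_n−o_1 = (-4.3792,2.4151,-5.8301)
cross product → J_v[:, 1] = (-2.9151,-5.0490,0.0981)
J_ω[:, 1] = z_1
entry J[2][1] = 0.0981

0.098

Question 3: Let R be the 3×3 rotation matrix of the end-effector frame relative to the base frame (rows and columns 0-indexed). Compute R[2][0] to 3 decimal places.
End-effector x-axis (col 0 of R) = (0.2500,0.4330,-0.8660)
R[2][0] = -0.8660

-0.866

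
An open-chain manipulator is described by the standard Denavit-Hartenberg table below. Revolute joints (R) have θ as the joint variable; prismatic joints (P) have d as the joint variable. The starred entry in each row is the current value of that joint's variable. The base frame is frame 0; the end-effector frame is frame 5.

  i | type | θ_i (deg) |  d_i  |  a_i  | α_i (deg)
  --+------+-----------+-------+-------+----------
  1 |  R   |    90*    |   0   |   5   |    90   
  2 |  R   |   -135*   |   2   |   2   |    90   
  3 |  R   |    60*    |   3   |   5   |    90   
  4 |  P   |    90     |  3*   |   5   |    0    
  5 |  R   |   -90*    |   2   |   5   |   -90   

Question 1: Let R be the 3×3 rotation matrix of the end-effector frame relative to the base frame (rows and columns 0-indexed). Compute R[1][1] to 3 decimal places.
0.612

End-effector y-axis (col 1 of R) = (0.5000,0.6124,0.6124)
R[1][1] = 0.6124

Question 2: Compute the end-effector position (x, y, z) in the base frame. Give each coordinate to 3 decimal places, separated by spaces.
after link 1: o_1 = (0.0000, 5.0000, 0.0000)
after link 2: o_2 = (2.0000, 3.5858, -1.4142)
after link 3: o_3 = (6.3301, -0.3033, -1.0607)
after link 4: o_4 = (4.8301, -5.6760, 0.6378)
after link 5: o_5 = (8.1603, -8.6685, -2.3548)

8.160 -8.668 -2.355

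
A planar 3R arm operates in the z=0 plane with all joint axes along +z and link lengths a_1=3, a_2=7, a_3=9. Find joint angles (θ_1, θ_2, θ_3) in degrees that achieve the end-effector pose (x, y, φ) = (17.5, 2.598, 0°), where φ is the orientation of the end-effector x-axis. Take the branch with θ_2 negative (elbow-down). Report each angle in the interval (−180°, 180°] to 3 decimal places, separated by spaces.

wrist centre = target − a_3·(cos φ, sin φ) = (8.5000, 2.5980)
cos θ_2 = (78.9996−3²−7²)/(2·3·7) = 0.5000; θ_2 = -60.0006° (elbow-down)
β = atan2(2.5980,8.5000) = 16.9956°; ψ = atan2(-6.0622,6.4999) = -43.0044°
θ_1 = β − ψ = 60.0000°
θ_3 = φ − θ_1 − θ_2 = 0.0006° (wrapped to (-180°,180°])

60.000 -60.001 0.001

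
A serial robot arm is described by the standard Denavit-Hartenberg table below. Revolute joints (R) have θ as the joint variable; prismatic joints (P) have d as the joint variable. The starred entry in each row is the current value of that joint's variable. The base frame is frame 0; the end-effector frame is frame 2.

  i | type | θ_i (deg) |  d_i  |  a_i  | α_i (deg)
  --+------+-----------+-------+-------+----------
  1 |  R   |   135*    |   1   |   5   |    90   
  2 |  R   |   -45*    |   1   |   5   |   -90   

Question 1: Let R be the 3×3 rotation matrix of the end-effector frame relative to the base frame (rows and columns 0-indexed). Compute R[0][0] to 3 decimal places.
-0.500

End-effector x-axis (col 0 of R) = (-0.5000,0.5000,-0.7071)
R[0][0] = -0.5000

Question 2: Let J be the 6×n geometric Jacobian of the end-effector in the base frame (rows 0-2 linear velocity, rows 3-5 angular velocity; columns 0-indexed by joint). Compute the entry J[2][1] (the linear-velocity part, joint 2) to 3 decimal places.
axis z_1 = (0.7071,0.7071,0.0000); lever o_n−o_1 = (-1.7929,3.2071,-3.5355)
cross product → J_v[:, 1] = (-2.5000,2.5000,3.5355)
J_ω[:, 1] = z_1
entry J[2][1] = 3.5355

3.536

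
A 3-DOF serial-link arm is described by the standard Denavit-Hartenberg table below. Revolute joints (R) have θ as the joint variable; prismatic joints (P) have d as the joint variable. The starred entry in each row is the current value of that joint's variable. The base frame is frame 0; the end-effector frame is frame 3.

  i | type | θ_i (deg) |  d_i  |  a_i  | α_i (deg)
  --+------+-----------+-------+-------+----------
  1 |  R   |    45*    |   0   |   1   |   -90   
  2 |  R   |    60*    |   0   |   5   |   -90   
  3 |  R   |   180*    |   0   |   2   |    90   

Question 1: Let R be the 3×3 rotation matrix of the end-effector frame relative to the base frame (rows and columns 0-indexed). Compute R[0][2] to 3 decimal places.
0.707

End-effector z-axis (col 2 of R) = (0.7071,-0.7071,-0.0000)
R[0][2] = 0.7071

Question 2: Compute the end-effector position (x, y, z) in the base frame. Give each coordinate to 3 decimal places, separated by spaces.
after link 1: o_1 = (0.7071, 0.7071, 0.0000)
after link 2: o_2 = (2.4749, 2.4749, -4.3301)
after link 3: o_3 = (1.7678, 1.7678, -2.5981)

1.768 1.768 -2.598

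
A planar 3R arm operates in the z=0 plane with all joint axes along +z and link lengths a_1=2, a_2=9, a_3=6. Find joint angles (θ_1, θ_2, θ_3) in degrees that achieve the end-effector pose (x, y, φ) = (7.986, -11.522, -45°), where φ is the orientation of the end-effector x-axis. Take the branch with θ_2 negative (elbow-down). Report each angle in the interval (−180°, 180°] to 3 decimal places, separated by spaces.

wrist centre = target − a_3·(cos φ, sin φ) = (3.7434, -7.2794)
cos θ_2 = (67.0018−2²−9²)/(2·2·9) = -0.4999; θ_2 = -119.9967° (elbow-down)
β = atan2(-7.2794,3.7434) = -62.7858°; ψ = atan2(-7.7945,-2.4995) = -107.7801°
θ_1 = β − ψ = 44.9942°
θ_3 = φ − θ_1 − θ_2 = 30.0024° (wrapped to (-180°,180°])

44.994 -119.997 30.002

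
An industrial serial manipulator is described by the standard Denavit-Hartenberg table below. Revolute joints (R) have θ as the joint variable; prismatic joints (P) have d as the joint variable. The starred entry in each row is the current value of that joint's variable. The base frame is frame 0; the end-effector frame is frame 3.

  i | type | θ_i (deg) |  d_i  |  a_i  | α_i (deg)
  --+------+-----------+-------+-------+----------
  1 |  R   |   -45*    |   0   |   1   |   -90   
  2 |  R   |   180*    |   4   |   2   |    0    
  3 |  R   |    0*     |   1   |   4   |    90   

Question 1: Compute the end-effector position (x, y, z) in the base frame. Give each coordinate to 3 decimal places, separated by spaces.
after link 1: o_1 = (0.7071, -0.7071, 0.0000)
after link 2: o_2 = (2.1213, 3.5355, 0.0000)
after link 3: o_3 = (-0.0000, 7.0711, -0.0000)

-0.000 7.071 -0.000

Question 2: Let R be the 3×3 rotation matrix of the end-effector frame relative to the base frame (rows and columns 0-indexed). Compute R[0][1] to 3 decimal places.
End-effector y-axis (col 1 of R) = (0.7071,0.7071,0.0000)
R[0][1] = 0.7071

0.707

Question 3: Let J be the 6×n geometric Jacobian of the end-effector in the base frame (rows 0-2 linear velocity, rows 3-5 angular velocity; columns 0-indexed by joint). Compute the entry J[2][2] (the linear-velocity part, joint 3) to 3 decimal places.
4.000

axis z_2 = (0.7071,0.7071,0.0000); lever o_n−o_2 = (-2.1213,3.5355,-0.0000)
cross product → J_v[:, 2] = (-0.0000,0.0000,4.0000)
J_ω[:, 2] = z_2
entry J[2][2] = 4.0000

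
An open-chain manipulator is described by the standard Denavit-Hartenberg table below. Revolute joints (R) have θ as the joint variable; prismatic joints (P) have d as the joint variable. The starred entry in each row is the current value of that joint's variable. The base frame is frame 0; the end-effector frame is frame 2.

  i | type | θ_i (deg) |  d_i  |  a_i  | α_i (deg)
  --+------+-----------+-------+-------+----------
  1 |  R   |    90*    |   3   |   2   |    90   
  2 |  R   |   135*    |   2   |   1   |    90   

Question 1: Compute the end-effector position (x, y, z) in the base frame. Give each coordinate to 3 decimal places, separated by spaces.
after link 1: o_1 = (0.0000, 2.0000, 3.0000)
after link 2: o_2 = (2.0000, 1.2929, 3.7071)

2.000 1.293 3.707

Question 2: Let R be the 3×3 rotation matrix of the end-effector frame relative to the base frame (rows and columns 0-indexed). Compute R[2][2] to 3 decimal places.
End-effector z-axis (col 2 of R) = (0.0000,0.7071,0.7071)
R[2][2] = 0.7071

0.707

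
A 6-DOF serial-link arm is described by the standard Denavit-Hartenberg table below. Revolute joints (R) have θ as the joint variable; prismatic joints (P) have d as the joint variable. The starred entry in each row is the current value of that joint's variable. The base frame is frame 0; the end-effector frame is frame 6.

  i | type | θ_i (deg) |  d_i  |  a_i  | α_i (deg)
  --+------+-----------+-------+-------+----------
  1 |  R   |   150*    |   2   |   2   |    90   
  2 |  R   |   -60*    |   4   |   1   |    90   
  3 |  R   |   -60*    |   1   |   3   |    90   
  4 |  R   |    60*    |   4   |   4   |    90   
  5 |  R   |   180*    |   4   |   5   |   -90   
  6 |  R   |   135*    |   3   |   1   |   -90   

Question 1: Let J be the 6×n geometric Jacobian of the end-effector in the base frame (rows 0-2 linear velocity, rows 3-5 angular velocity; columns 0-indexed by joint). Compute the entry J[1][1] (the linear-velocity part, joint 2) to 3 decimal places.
axis z_1 = (0.5000,0.8660,0.0000); lever o_n−o_1 = (-2.6888,-0.1115,-2.1364)
cross product → J_v[:, 1] = (-1.8502,1.0682,2.2728)
J_ω[:, 1] = z_1
entry J[1][1] = 1.0682

1.068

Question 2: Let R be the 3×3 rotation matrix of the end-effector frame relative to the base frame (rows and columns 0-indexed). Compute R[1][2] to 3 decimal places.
-0.716

End-effector z-axis (col 2 of R) = (-0.4333,-0.7158,-0.5477)
R[1][2] = -0.7158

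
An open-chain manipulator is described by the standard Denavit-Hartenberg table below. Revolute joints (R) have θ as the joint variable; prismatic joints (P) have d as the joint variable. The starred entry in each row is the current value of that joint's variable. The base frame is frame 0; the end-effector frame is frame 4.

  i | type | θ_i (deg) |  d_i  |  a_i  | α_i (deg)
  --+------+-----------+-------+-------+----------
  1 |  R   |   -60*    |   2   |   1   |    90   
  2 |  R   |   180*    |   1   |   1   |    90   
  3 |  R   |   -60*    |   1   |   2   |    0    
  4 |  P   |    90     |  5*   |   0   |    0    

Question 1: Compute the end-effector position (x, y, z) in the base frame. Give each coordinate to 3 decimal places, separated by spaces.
0.134 1.232 8.000

after link 1: o_1 = (0.5000, -0.8660, 2.0000)
after link 2: o_2 = (-0.8660, -0.5000, 2.0000)
after link 3: o_3 = (0.1340, 1.2321, 3.0000)
after link 4: o_4 = (0.1340, 1.2321, 8.0000)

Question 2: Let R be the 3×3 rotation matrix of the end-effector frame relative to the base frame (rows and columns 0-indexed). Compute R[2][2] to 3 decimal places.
End-effector z-axis (col 2 of R) = (0.0000,-0.0000,1.0000)
R[2][2] = 1.0000

1.000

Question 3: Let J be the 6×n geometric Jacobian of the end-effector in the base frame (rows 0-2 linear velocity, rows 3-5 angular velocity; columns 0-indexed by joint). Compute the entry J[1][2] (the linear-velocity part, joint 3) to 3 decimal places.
axis z_2 = (0.0000,-0.0000,1.0000); lever o_n−o_2 = (1.0000,1.7321,6.0000)
cross product → J_v[:, 2] = (-1.7321,1.0000,0.0000)
J_ω[:, 2] = z_2
entry J[1][2] = 1.0000

1.000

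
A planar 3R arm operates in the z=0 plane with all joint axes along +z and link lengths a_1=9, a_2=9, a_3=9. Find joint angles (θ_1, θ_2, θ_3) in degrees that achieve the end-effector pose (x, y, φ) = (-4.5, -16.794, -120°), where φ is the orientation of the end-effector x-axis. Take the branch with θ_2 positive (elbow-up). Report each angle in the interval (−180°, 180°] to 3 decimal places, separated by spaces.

-150.001 120.002 -90.001

wrist centre = target − a_3·(cos φ, sin φ) = (-0.0000, -8.9998)
cos θ_2 = (80.9959−9²−9²)/(2·9·9) = -0.5000; θ_2 = 120.0017° (elbow-up)
β = atan2(-8.9998,-0.0000) = -90.0000°; ψ = atan2(7.7941,4.4998) = 60.0008°
θ_1 = β − ψ = -150.0008°
θ_3 = φ − θ_1 − θ_2 = -90.0008° (wrapped to (-180°,180°])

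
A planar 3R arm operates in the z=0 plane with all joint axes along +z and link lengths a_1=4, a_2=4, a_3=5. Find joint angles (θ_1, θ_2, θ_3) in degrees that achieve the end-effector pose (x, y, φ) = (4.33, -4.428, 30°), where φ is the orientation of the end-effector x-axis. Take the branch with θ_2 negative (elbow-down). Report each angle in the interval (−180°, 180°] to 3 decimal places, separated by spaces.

-59.998 -60.006 150.004

wrist centre = target − a_3·(cos φ, sin φ) = (-0.0001, -6.9280)
cos θ_2 = (47.9972−4²−4²)/(2·4·4) = 0.4999; θ_2 = -60.0058° (elbow-down)
β = atan2(-6.9280,-0.0001) = -90.0011°; ψ = atan2(-3.4643,5.9996) = -30.0029°
θ_1 = β − ψ = -59.9981°
θ_3 = φ − θ_1 − θ_2 = 150.0040° (wrapped to (-180°,180°])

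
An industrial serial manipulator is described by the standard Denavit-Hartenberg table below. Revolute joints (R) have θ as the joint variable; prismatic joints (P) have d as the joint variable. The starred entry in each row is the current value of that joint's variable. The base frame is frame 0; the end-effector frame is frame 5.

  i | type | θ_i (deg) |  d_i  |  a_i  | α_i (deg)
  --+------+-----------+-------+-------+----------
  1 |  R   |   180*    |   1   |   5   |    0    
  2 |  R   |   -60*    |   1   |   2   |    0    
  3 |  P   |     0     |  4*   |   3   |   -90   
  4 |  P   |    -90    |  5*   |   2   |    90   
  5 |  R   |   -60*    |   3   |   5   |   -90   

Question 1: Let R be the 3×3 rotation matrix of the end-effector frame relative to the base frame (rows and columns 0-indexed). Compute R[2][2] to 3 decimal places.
End-effector z-axis (col 2 of R) = (-0.4330,-0.2500,0.8660)
R[2][2] = 0.8660

0.866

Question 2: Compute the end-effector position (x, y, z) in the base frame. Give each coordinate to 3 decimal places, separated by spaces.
-6.580 1.397 10.500

after link 1: o_1 = (-5.0000, 0.0000, 1.0000)
after link 2: o_2 = (-6.0000, 1.7321, 2.0000)
after link 3: o_3 = (-7.5000, 4.3301, 6.0000)
after link 4: o_4 = (-11.8301, 1.8301, 8.0000)
after link 5: o_5 = (-6.5801, 1.3971, 10.5000)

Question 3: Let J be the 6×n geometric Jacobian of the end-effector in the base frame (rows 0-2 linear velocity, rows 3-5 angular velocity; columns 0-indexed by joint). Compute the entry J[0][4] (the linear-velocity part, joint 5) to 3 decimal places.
-2.165

axis z_4 = (0.5000,-0.8660,0.0000); lever o_n−o_4 = (5.2500,-0.4330,2.5000)
cross product → J_v[:, 4] = (-2.1651,-1.2500,4.3301)
J_ω[:, 4] = z_4
entry J[0][4] = -2.1651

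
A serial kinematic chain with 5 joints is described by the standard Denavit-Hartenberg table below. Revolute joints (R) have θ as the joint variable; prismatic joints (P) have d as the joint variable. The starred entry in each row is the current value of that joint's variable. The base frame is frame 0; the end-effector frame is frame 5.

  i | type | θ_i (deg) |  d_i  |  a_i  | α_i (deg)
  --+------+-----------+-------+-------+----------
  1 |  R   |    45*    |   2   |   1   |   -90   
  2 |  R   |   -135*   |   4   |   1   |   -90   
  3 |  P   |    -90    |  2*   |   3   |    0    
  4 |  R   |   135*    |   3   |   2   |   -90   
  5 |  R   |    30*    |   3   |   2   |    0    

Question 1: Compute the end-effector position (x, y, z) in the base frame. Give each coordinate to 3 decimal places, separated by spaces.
after link 1: o_1 = (0.7071, 0.7071, 2.0000)
after link 2: o_2 = (-2.6213, 3.0355, 2.7071)
after link 3: o_3 = (-3.7426, 6.1569, 4.1213)
after link 4: o_4 = (-1.9497, 5.9497, 7.2426)
after link 5: o_5 = (0.3646, 3.5320, 5.9016)

0.365 3.532 5.902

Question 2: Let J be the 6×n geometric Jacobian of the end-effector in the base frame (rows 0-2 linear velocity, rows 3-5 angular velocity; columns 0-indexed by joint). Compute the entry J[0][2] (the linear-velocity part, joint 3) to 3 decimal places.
prismatic axis z_2 = (0.5000,0.5000,0.7071)
J_v[:, 2] = z_2; J_ω[:, 2] = (0,0,0)
entry J[0][2] = 0.5000

0.500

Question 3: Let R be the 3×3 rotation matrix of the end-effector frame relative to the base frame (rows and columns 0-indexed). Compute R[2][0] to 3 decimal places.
End-effector x-axis (col 0 of R) = (-0.1232,-0.9892,0.0795)
R[2][0] = 0.0795

0.079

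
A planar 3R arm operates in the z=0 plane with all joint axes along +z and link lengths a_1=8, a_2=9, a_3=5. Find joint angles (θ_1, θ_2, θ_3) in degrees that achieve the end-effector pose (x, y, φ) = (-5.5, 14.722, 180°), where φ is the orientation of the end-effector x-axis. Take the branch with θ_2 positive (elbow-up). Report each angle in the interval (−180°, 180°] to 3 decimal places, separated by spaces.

wrist centre = target − a_3·(cos φ, sin φ) = (-0.5000, 14.7220)
cos θ_2 = (216.9873−8²−9²)/(2·8·9) = 0.4999; θ_2 = 60.0058° (elbow-up)
β = atan2(14.7220,-0.5000) = 91.9452°; ψ = atan2(7.7947,12.4992) = 31.9483°
θ_1 = β − ψ = 59.9969°
θ_3 = φ − θ_1 − θ_2 = 59.9973° (wrapped to (-180°,180°])

59.997 60.006 59.997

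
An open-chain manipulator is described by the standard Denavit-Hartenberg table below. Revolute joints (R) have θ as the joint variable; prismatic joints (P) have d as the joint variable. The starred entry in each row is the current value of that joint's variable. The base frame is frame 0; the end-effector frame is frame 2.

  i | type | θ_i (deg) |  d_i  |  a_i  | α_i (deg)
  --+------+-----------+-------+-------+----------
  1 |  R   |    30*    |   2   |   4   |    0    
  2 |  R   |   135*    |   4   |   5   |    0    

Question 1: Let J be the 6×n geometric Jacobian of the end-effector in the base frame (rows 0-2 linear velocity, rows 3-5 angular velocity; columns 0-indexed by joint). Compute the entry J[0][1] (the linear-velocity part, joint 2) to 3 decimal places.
-1.294

axis z_1 = (0.0000,0.0000,1.0000); lever o_n−o_1 = (-4.8296,1.2941,4.0000)
cross product → J_v[:, 1] = (-1.2941,-4.8296,0.0000)
J_ω[:, 1] = z_1
entry J[0][1] = -1.2941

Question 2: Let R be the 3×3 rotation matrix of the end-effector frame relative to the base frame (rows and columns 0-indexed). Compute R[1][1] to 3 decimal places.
-0.966

End-effector y-axis (col 1 of R) = (-0.2588,-0.9659,0.0000)
R[1][1] = -0.9659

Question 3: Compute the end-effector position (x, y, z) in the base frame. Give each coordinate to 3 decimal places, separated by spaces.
after link 1: o_1 = (3.4641, 2.0000, 2.0000)
after link 2: o_2 = (-1.3655, 3.2941, 6.0000)

-1.366 3.294 6.000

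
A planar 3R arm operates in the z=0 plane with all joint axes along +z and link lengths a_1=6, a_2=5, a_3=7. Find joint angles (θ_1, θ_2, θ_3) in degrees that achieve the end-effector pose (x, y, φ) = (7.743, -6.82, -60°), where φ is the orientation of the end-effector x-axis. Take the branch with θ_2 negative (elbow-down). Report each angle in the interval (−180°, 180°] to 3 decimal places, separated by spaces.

wrist centre = target − a_3·(cos φ, sin φ) = (4.2430, -0.7578)
cos θ_2 = (18.5773−6²−5²)/(2·6·5) = -0.7070; θ_2 = -134.9949° (elbow-down)
β = atan2(-0.7578,4.2430) = -10.1266°; ψ = atan2(-3.5358,2.4648) = -55.1203°
θ_1 = β − ψ = 44.9937°
θ_3 = φ − θ_1 − θ_2 = 30.0012° (wrapped to (-180°,180°])

44.994 -134.995 30.001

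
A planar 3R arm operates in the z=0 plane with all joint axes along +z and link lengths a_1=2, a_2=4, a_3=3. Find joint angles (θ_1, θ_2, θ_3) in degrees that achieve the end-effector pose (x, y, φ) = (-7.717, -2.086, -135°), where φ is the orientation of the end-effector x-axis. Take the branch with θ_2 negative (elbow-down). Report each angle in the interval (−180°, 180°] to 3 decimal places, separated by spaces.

wrist centre = target − a_3·(cos φ, sin φ) = (-5.5957, 0.0353)
cos θ_2 = (31.3129−2²−4²)/(2·2·4) = 0.7071; θ_2 = -45.0042° (elbow-down)
β = atan2(0.0353,-5.5957) = 179.6383°; ψ = atan2(-2.8286,4.8282) = -30.3641°
θ_1 = β − ψ = 210.0025°
θ_3 = φ − θ_1 − θ_2 = 60.0018° (wrapped to (-180°,180°])

-149.998 -45.004 60.002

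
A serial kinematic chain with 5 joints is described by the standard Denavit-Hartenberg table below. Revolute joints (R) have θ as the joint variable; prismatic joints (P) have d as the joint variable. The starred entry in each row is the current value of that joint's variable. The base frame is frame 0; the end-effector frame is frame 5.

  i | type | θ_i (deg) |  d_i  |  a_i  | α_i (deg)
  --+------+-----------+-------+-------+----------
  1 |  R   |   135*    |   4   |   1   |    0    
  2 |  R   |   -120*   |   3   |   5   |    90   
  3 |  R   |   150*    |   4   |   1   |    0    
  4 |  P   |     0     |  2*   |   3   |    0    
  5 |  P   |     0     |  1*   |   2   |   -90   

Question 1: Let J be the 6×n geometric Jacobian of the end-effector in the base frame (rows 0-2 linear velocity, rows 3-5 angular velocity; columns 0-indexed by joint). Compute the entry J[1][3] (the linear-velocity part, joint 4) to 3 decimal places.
prismatic axis z_3 = (0.2588,-0.9659,0.0000)
J_v[:, 3] = z_3; J_ω[:, 3] = (0,0,0)
entry J[1][3] = -0.9659

-0.966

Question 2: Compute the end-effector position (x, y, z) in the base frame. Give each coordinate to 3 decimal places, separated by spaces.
after link 1: o_1 = (-0.7071, 0.7071, 4.0000)
after link 2: o_2 = (4.1225, 2.0012, 7.0000)
after link 3: o_3 = (4.3213, -2.0866, 7.5000)
after link 4: o_4 = (2.3294, -4.6909, 9.0000)
after link 5: o_5 = (0.9152, -6.1051, 10.0000)

0.915 -6.105 10.000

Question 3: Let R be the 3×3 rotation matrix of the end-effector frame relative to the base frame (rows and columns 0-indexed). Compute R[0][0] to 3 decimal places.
-0.837

End-effector x-axis (col 0 of R) = (-0.8365,-0.2241,0.5000)
R[0][0] = -0.8365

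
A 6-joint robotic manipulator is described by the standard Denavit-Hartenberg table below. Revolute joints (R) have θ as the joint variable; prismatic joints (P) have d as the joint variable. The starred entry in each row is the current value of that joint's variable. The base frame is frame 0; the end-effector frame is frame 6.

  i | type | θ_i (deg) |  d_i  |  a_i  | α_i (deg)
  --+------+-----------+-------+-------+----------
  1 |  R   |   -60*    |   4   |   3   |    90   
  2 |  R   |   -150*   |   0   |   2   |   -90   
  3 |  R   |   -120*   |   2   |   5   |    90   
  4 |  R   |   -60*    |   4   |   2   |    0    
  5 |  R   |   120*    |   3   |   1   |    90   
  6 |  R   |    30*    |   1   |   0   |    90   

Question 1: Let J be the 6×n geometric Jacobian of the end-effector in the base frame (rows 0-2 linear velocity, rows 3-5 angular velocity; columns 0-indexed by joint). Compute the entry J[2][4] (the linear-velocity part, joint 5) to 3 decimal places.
-1.275

axis z_4 = (0.8080,-0.3995,0.4330); lever o_n−o_4 = (1.7868,-2.4608,1.3236)
cross product → J_v[:, 4] = (0.5368,-0.2958,-1.2745)
J_ω[:, 4] = z_4
entry J[2][4] = -1.2745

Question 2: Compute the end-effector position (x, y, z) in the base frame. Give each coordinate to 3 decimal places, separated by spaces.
after link 1: o_1 = (1.5000, -2.5981, 4.0000)
after link 2: o_2 = (0.6340, -1.0981, 3.0000)
after link 3: o_3 = (-1.5335, -6.0042, 2.5179)
after link 4: o_4 = (0.7321, -7.6603, 6.0000)
after link 5: o_5 = (3.1058, -9.6378, 6.6740)
after link 6: o_6 = (2.5188, -10.1211, 7.3236)

2.519 -10.121 7.324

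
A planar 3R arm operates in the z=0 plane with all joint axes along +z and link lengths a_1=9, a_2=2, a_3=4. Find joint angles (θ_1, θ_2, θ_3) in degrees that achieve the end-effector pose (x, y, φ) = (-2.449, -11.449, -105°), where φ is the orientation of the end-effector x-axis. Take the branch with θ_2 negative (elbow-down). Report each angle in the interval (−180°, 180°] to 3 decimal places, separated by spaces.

wrist centre = target − a_3·(cos φ, sin φ) = (-1.4137, -7.5853)
cos θ_2 = (59.5353−9²−2²)/(2·9·2) = -0.7074; θ_2 = -135.0198° (elbow-down)
β = atan2(-7.5853,-1.4137) = -100.5575°; ψ = atan2(-1.4137,7.5853) = -10.5575°
θ_1 = β − ψ = -90.0000°
θ_3 = φ − θ_1 − θ_2 = 120.0198° (wrapped to (-180°,180°])

-90.000 -135.020 120.020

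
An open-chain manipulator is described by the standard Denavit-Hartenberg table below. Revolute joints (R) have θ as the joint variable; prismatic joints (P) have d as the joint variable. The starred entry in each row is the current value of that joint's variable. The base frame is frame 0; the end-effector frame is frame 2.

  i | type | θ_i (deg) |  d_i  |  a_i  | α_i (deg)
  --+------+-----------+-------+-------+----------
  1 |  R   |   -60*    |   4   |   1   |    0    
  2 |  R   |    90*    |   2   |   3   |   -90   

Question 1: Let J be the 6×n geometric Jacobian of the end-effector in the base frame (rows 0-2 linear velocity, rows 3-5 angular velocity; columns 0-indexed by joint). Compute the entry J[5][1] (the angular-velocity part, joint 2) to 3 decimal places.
axis z_1 = (0.0000,0.0000,1.0000); lever o_n−o_1 = (2.5981,1.5000,2.0000)
cross product → J_v[:, 1] = (-1.5000,2.5981,0.0000)
J_ω[:, 1] = z_1
entry J[5][1] = 1.0000

1.000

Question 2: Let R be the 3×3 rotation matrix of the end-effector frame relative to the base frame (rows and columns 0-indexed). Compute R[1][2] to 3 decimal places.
End-effector z-axis (col 2 of R) = (-0.5000,0.8660,0.0000)
R[1][2] = 0.8660

0.866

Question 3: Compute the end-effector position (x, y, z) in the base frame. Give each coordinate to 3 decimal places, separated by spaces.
after link 1: o_1 = (0.5000, -0.8660, 4.0000)
after link 2: o_2 = (3.0981, 0.6340, 6.0000)

3.098 0.634 6.000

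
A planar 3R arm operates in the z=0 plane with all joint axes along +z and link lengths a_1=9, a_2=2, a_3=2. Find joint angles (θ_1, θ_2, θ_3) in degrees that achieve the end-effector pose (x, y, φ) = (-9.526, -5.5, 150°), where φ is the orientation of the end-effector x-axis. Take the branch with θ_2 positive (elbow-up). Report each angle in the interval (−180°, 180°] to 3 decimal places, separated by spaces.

wrist centre = target − a_3·(cos φ, sin φ) = (-7.7939, -6.5000)
cos θ_2 = (102.9956−9²−2²)/(2·9·2) = 0.4999; θ_2 = 60.0080° (elbow-up)
β = atan2(-6.5000,-7.7939) = -140.1726°; ψ = atan2(1.7322,9.9998) = 9.8274°
θ_1 = β − ψ = -150.0000°
θ_3 = φ − θ_1 − θ_2 = -120.0080° (wrapped to (-180°,180°])

-150.000 60.008 -120.008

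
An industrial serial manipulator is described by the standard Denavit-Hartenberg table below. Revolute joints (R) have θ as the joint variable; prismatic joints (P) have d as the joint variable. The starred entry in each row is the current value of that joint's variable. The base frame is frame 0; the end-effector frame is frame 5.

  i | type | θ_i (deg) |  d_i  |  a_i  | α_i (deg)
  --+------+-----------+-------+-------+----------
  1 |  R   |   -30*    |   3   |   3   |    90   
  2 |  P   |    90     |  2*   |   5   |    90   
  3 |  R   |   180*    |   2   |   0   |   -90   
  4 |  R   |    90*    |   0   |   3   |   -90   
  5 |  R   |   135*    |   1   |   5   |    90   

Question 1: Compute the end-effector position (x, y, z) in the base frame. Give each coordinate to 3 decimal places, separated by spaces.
after link 1: o_1 = (2.5981, -1.5000, 3.0000)
after link 2: o_2 = (1.5981, -3.2321, 8.0000)
after link 3: o_3 = (3.3301, -4.2321, 8.0000)
after link 4: o_4 = (0.7321, -2.7321, 8.0000)
after link 5: o_5 = (2.0261, -7.5617, 9.0000)

2.026 -7.562 9.000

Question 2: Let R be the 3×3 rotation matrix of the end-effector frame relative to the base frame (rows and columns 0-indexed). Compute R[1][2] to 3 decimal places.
End-effector z-axis (col 2 of R) = (-0.9659,-0.2588,0.0000)
R[1][2] = -0.2588

-0.259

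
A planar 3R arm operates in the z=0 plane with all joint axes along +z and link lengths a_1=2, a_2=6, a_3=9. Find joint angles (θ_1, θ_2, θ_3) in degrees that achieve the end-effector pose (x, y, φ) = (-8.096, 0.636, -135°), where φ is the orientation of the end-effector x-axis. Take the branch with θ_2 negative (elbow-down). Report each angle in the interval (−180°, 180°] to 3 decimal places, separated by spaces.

wrist centre = target − a_3·(cos φ, sin φ) = (-1.7320, 7.0000)
cos θ_2 = (51.9994−2²−6²)/(2·2·6) = 0.5000; θ_2 = -60.0016° (elbow-down)
β = atan2(7.0000,-1.7320) = 103.8979°; ψ = atan2(-5.1962,4.9999) = -46.1034°
θ_1 = β − ψ = 150.0013°
θ_3 = φ − θ_1 − θ_2 = 135.0003° (wrapped to (-180°,180°])

150.001 -60.002 135.000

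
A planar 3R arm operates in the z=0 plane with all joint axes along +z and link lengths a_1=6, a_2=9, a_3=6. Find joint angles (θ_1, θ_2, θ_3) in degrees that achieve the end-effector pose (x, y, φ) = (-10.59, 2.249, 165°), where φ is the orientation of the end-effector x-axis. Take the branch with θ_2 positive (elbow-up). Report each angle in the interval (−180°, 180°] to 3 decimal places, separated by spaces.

wrist centre = target − a_3·(cos φ, sin φ) = (-4.7944, 0.6961)
cos θ_2 = (23.4712−6²−9²)/(2·6·9) = -0.8660; θ_2 = 149.9979° (elbow-up)
β = atan2(0.6961,-4.7944) = 171.7392°; ψ = atan2(4.5003,-1.7941) = 111.7350°
θ_1 = β − ψ = 60.0042°
θ_3 = φ − θ_1 − θ_2 = -45.0021° (wrapped to (-180°,180°])

60.004 149.998 -45.002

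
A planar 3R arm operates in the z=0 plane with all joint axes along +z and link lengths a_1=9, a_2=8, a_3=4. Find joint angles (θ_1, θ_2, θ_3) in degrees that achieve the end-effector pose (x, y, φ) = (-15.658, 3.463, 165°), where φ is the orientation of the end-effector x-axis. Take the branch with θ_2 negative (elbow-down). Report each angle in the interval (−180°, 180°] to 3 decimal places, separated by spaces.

-149.998 -90.000 44.998

wrist centre = target − a_3·(cos φ, sin φ) = (-11.7943, 2.4277)
cos θ_2 = (144.9993−9²−8²)/(2·9·8) = -0.0000; θ_2 = -90.0003° (elbow-down)
β = atan2(2.4277,-11.7943) = 168.3688°; ψ = atan2(-8.0000,9.0000) = -41.6337°
θ_1 = β − ψ = 210.0024°
θ_3 = φ − θ_1 − θ_2 = 44.9979° (wrapped to (-180°,180°])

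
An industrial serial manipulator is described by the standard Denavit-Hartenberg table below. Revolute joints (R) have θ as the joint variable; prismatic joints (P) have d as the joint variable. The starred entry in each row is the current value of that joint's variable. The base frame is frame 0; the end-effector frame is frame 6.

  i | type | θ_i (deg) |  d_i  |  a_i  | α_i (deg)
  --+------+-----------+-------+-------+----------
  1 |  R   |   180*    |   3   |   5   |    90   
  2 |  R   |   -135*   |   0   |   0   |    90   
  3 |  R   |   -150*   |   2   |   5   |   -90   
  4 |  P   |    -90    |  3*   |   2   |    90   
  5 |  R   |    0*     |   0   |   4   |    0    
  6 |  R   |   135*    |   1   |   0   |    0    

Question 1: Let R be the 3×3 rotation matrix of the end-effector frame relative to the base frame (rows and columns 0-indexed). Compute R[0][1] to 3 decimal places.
-0.750

End-effector y-axis (col 1 of R) = (-0.7500,0.6124,-0.2500)
R[0][1] = -0.7500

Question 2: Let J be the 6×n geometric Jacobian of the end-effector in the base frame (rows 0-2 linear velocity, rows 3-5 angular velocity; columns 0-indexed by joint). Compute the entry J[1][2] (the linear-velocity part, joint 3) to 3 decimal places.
-1.964

axis z_2 = (0.7071,-0.0000,0.7071); lever o_n−o_2 = (4.2680,-4.5981,7.0457)
cross product → J_v[:, 2] = (3.2513,-1.9641,-3.2513)
J_ω[:, 2] = z_2
entry J[1][2] = -1.9641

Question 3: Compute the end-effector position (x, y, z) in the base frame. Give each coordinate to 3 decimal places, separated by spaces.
-0.732 -4.598 10.046

after link 1: o_1 = (-5.0000, 0.0000, 3.0000)
after link 2: o_2 = (-5.0000, 0.0000, 3.0000)
after link 3: o_3 = (-6.6476, -2.5000, 7.4761)
after link 4: o_4 = (-4.1728, -5.0981, 7.8296)
after link 5: o_5 = (-1.3443, -5.0981, 10.6581)
after link 6: o_6 = (-0.7320, -4.5981, 10.0457)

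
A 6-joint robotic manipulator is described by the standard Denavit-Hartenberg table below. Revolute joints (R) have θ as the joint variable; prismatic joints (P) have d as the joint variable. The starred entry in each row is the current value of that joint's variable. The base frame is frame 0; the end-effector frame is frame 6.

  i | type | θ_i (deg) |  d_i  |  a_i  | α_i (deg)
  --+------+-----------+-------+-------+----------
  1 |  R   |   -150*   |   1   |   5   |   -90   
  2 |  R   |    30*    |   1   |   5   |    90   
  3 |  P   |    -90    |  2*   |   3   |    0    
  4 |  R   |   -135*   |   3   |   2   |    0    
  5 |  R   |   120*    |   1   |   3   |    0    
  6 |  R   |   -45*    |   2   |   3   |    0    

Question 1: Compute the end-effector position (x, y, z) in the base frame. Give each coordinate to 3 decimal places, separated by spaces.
after link 1: o_1 = (-4.3301, -2.5000, 1.0000)
after link 2: o_2 = (-7.5801, -5.5311, -1.5000)
after link 3: o_3 = (-9.9462, -3.4330, 0.2321)
after link 4: o_4 = (-9.4774, -4.7954, 3.5372)
after link 5: o_5 = (-10.7770, -2.1996, 4.7915)
after link 6: o_6 = (-10.4445, -0.2756, 7.8226)

-10.444 -0.276 7.823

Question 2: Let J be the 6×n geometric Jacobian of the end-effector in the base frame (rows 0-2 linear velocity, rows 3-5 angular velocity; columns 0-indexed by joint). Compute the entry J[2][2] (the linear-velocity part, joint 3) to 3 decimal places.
prismatic axis z_2 = (-0.4330,-0.2500,0.8660)
J_v[:, 2] = z_2; J_ω[:, 2] = (0,0,0)
entry J[2][2] = 0.8660

0.866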